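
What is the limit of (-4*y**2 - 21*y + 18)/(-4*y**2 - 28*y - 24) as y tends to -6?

Since y = -6 makes numerator and denominator zero, (y + 6) divides both.
Cancelling it gives (3 - 4*y)/(-4*y - 4); now plug in y = -6 to get 27/20.

27/20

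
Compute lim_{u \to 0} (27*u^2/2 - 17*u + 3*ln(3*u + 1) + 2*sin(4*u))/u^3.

17/3

Substitution gives 0/0 (the numerator vanishes to order 3).
Expand each term to order u^3: the coefficient of u^3 in 2·sin(4u) is -64/3 and in 3·ln(1 + 3u) is 27.
Lower-order terms cancel with the polynomial part, so the numerator is (17/3)·u^3 + o(u^3), and the limit is (17/3)/(1) = 17/3.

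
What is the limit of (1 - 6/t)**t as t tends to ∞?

Write it as [(1 - 6/t)^t]^(1) · (1 - 6/t)^(0). The bracketed term tends to e^(-6) and the second factor to 1, so the limit is e^(-6).

e^(-6)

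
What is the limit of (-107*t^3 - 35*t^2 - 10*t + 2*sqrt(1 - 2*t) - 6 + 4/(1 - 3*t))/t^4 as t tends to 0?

1291/4

Substitution gives 0/0 (the numerator vanishes to order 4).
Expand each term to order t^4: the coefficient of t^4 in 2·√(1 - 2t) is -5/4 and in 4·1/(1 - 3t) is 324.
Lower-order terms cancel with the polynomial part, so the numerator is (1291/4)·t^4 + o(t^4), and the limit is (1291/4)/(1) = 1291/4.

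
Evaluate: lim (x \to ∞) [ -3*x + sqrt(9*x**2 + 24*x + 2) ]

4

An ∞ − ∞ form. Rationalising with the conjugate, the difference becomes (24x + 2) / (√(9*x^2 + 24*x + 2) + 3x).
For large x the denominator behaves like 2·3x, so the quotient tends to 24/6 = 4.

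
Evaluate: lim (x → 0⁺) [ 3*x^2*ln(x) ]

This is a 0·(−∞) form. Rewrite as 3·ln(x) / x^(−2) and apply L'Hôpital:
the derivative quotient is 3·(1/x) / (−2·x^(−3)) = (-3/2)·x^2 → 0.

0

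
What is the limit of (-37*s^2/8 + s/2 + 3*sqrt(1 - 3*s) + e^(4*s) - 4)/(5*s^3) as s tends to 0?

Substitution gives 0/0; apply L'Hôpital's rule 3 times.
After differentiating numerator and denominator 3 times the quotient is (64*e^(4*s) - 243/(8*(1 - 3*s)^(5/2)))/(30); at s = 0 this is 269/240.

269/240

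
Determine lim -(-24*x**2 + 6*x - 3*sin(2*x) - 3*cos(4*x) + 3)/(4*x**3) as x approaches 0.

Substitution gives 0/0 (the numerator vanishes to order 3).
Expand each term to order x^3: the coefficient of x^3 in -3·cos(4x) is 0 and in -3·sin(2x) is 4.
Lower-order terms cancel with the polynomial part, so the numerator is (4)·x^3 + o(x^3), and the limit is (4)/(-4) = -1.

-1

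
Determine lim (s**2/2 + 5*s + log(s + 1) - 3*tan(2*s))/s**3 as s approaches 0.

Substitution gives 0/0; apply L'Hôpital's rule 3 times.
After differentiating numerator and denominator 3 times the quotient is (-96*tan(2*s)^2/cos(2*s)^2 - 48/cos(2*s)^4 + 2/(s + 1)^3)/(6); at s = 0 this is -23/3.

-23/3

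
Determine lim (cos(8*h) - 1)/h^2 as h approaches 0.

-32

Direct substitution gives 0/0.
Apply L'Hôpital: lim (-8*sin(8*h))/(2*h), still 0/0.
After 2 applications of L'Hôpital's rule the quotient is (-64*cos(8*h))/(2); substituting h = 0 gives -32.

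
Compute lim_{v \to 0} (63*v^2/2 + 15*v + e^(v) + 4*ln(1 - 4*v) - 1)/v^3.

-511/6

Substitution gives 0/0 (the numerator vanishes to order 3).
Expand each term to order v^3: the coefficient of v^3 in e^(v) is 1/6 and in 4·ln(1 - 4v) is -256/3.
Lower-order terms cancel with the polynomial part, so the numerator is (-511/6)·v^3 + o(v^3), and the limit is (-511/6)/(1) = -511/6.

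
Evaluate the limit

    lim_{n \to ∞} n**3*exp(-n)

Write as n^3/e^{1n}, an ∞/∞ form.
Exponential growth dominates any polynomial, so repeated L'Hôpital (or the standard result) gives 0.

0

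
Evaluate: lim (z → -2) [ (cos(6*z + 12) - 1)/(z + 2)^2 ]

-18

Direct substitution gives 0/0.
Apply L'Hôpital: lim (-6*sin(6*z + 12))/(2*z + 4), still 0/0.
After 2 applications of L'Hôpital's rule the quotient is (-36*cos(6*z + 12))/(2); substituting z = -2 gives -18.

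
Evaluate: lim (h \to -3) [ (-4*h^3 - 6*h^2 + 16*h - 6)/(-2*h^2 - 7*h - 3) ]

Direct substitution gives 0/0, so factor. Both numerator and denominator have (h + 3) as a factor.
After cancelling, the expression reduces to (-4*h^2 + 6*h - 2)/(-2*h - 1).
Substituting h = -3 gives -56/5.

-56/5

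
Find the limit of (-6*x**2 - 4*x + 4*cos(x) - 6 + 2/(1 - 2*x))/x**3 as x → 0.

Substitution gives 0/0 (the numerator vanishes to order 3).
Expand each term to order x^3: the coefficient of x^3 in 2·1/(1 - 2x) is 16 and in 4·cos(x) is 0.
Lower-order terms cancel with the polynomial part, so the numerator is (16)·x^3 + o(x^3), and the limit is (16)/(1) = 16.

16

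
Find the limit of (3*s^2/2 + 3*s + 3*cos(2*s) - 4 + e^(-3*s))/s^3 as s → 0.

-9/2

Substitution gives 0/0 (the numerator vanishes to order 3).
Expand each term to order s^3: the coefficient of s^3 in 3·cos(2s) is 0 and in e^(-3s) is -9/2.
Lower-order terms cancel with the polynomial part, so the numerator is (-9/2)·s^3 + o(s^3), and the limit is (-9/2)/(1) = -9/2.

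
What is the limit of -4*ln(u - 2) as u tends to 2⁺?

∞

As u → 2⁺, u - 2 → 0⁺ and ln(u - 2) → −∞.
Multiplying by -4 gives ∞.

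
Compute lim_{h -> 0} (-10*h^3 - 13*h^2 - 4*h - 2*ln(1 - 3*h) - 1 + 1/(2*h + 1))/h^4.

Substitution gives 0/0 (the numerator vanishes to order 4).
Expand each term to order h^4: the coefficient of h^4 in -2·ln(1 - 3h) is 81/2 and in 1/(1 + 2h) is 16.
Lower-order terms cancel with the polynomial part, so the numerator is (113/2)·h^4 + o(h^4), and the limit is (113/2)/(1) = 113/2.

113/2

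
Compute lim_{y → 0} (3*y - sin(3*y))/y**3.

Direct substitution gives 0/0.
Apply L'Hôpital: lim (3 - 3*cos(3*y))/(3*y^2), still 0/0.
Apply L'Hôpital: lim (9*sin(3*y))/(6*y), still 0/0.
After 3 applications of L'Hôpital's rule the quotient is (27*cos(3*y))/(6); substituting y = 0 gives 9/2.

9/2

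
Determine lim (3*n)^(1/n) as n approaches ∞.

1

Base → ∞ and exponent → 0: an ∞^0 form.
Take logs: (1/n)·ln(3·n^1) = (ln 3 + 1·ln n)/n → 0.
So the limit is e^0 = 1.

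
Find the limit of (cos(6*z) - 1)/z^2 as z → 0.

Direct substitution gives 0/0.
Apply L'Hôpital: lim (-6*sin(6*z))/(2*z), still 0/0.
After 2 applications of L'Hôpital's rule the quotient is (-36*cos(6*z))/(2); substituting z = 0 gives -18.

-18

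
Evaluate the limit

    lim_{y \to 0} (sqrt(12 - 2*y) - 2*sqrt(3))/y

A 0/0 form; rationalise with √(12 - 2y) + √12. This collapses the numerator to -2y, leaving -2/(√(12 - 2y) + √12) → -2/(2√12) = -√(3)/6.

-√(3)/6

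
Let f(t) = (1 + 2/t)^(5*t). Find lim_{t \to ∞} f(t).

e^(10)

The base → 1 and the exponent → ∞: a 1^∞ form.
Take logarithms: (5t)·ln(1 + 2/t). Since ln(1+u) ~ u for small u, this behaves like (5t)·(2/t) → 10.
So the limit is e^(10).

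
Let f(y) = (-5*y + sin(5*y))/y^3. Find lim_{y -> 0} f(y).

Direct substitution gives 0/0.
Apply L'Hôpital: lim (5*cos(5*y) - 5)/(3*y^2), still 0/0.
Apply L'Hôpital: lim (-25*sin(5*y))/(6*y), still 0/0.
After 3 applications of L'Hôpital's rule the quotient is (-125*cos(5*y))/(6); substituting y = 0 gives -125/6.

-125/6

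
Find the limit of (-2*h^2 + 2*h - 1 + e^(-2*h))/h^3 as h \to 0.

-4/3

Direct substitution gives 0/0.
Apply L'Hôpital: lim (-4*h + 2 - 2*e^(-2*h))/(3*h^2), still 0/0.
Apply L'Hôpital: lim (-4 + 4*e^(-2*h))/(6*h), still 0/0.
After 3 applications of L'Hôpital's rule the quotient is (-8*e^(-2*h))/(6); substituting h = 0 gives -4/3.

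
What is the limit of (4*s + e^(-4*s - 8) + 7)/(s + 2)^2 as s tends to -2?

8

Direct substitution gives 0/0.
Apply L'Hôpital: lim (4 - 4*e^(-4*s - 8))/(2*s + 4), still 0/0.
After 2 applications of L'Hôpital's rule the quotient is (16*e^(-4*s - 8))/(2); substituting s = -2 gives 8.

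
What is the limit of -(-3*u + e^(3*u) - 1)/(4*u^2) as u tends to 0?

Direct substitution gives 0/0.
Apply L'Hôpital: lim (3*e^(3*u) - 3)/(-8*u), still 0/0.
After 2 applications of L'Hôpital's rule the quotient is (9*e^(3*u))/(-8); substituting u = 0 gives -9/8.

-9/8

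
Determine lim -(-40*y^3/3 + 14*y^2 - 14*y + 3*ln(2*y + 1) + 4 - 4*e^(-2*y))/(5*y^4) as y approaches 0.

Substitution gives 0/0; apply L'Hôpital's rule 4 times.
After differentiating numerator and denominator 4 times the quotient is (-64*e^(-2*y) - 288/(2*y + 1)^4)/(-120); at y = 0 this is 44/15.

44/15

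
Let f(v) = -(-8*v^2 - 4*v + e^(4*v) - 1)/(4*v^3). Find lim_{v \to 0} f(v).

Direct substitution gives 0/0.
Apply L'Hôpital: lim (-16*v + 4*e^(4*v) - 4)/(-12*v^2), still 0/0.
Apply L'Hôpital: lim (16*e^(4*v) - 16)/(-24*v), still 0/0.
After 3 applications of L'Hôpital's rule the quotient is (64*e^(4*v))/(-24); substituting v = 0 gives -8/3.

-8/3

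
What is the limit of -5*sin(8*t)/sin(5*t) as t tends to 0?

Substitution gives 0/0.
Divide numerator and denominator by t: sin(8t)/t → 8 and sin(5t)/t → 5, so the limit is -5·8/5 = -8.

-8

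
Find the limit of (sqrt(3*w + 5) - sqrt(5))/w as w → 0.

Substitution gives 0/0. Multiply numerator and denominator by the conjugate √(5 + 3w) + √5.
The numerator becomes (5 + 3w) − 5 = 3w, so the expression simplifies to 3/(√(5 + 3w) + √5).
Letting w → 0 gives 3/(2√5) = 3*√(5)/10.

3*√(5)/10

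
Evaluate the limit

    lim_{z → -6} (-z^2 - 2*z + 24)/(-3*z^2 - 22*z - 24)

5/7

At z = -6 both the top and bottom vanish — a removable singularity. Factoring out (z + 6) from each leaves (4 - z)/(-3*z - 4), which at z = -6 equals 5/7.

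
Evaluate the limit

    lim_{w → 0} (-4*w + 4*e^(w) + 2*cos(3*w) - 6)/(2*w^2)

Substitution gives 0/0; apply L'Hôpital's rule 2 times.
After differentiating numerator and denominator 2 times the quotient is (4*e^(w) - 18*cos(3*w))/(4); at w = 0 this is -7/2.

-7/2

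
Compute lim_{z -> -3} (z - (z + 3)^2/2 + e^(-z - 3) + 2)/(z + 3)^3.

-1/6

Direct substitution gives 0/0.
Apply L'Hôpital: lim (-z - e^(-z - 3) - 2)/(3*(z + 3)^2), still 0/0.
Apply L'Hôpital: lim (e^(-z - 3) - 1)/(6*z + 18), still 0/0.
After 3 applications of L'Hôpital's rule the quotient is (-e^(-z - 3))/(6); substituting z = -3 gives -1/6.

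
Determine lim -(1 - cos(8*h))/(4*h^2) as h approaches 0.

Substitution gives 0/0.
Use (1 − cos u)/u² → 1/2 with u = 8h: the limit is 8²/(2·(-4)) = -8.

-8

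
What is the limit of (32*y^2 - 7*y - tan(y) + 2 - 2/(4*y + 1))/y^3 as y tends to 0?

Substitution gives 0/0 (the numerator vanishes to order 3).
Expand each term to order y^3: the coefficient of y^3 in −tan(y) is -1/3 and in -2·1/(1 + 4y) is 128.
Lower-order terms cancel with the polynomial part, so the numerator is (383/3)·y^3 + o(y^3), and the limit is (383/3)/(1) = 383/3.

383/3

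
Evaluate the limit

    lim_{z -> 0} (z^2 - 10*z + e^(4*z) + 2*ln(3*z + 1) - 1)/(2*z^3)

Substitution gives 0/0; apply L'Hôpital's rule 3 times.
After differentiating numerator and denominator 3 times the quotient is (64*e^(4*z) + 108/(3*z + 1)^3)/(12); at z = 0 this is 43/3.

43/3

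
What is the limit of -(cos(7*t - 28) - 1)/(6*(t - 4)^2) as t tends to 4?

Direct substitution gives 0/0.
Apply L'Hôpital: lim (-7*sin(7*t - 28))/(48 - 12*t), still 0/0.
After 2 applications of L'Hôpital's rule the quotient is (-49*cos(7*t - 28))/(-12); substituting t = 4 gives 49/12.

49/12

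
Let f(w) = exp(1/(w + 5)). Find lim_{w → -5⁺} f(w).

∞

As w → -5⁺, 1/(w + 5) → +∞, so e^(1/(w + 5)) → ∞.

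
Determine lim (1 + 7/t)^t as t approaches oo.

Let L be the limit and take ln: ln L = lim (t)·ln(1 + 7/t) = lim (t)·(7/t + O(1/t²)) = 7.
Hence L = e^(7).

e^(7)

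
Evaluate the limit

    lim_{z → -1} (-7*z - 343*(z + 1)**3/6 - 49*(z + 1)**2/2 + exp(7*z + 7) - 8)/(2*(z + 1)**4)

Direct substitution gives 0/0.
Apply L'Hôpital: lim (-49*z - 343*(z + 1)^2/2 + 7*e^(7*z + 7) - 56)/(8*(z + 1)^3), still 0/0.
Apply L'Hôpital: lim (-343*z + 49*e^(7*z + 7) - 392)/(24*(z + 1)^2), still 0/0.
Apply L'Hôpital: lim (343*e^(7*z + 7) - 343)/(48*z + 48), still 0/0.
After 4 applications of L'Hôpital's rule the quotient is (2401*e^(7*z + 7))/(48); substituting z = -1 gives 2401/48.

2401/48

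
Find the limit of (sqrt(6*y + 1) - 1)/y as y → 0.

A 0/0 form; rationalise with √(1 + 6y) + √1. This collapses the numerator to 6y, leaving 6/(√(1 + 6y) + √1) → 6/(2√1) = 3.

3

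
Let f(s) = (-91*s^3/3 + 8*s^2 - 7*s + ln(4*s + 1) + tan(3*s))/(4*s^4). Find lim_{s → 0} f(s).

Substitution gives 0/0 (the numerator vanishes to order 4).
Expand each term to order s^4: the coefficient of s^4 in tan(3s) is 0 and in ln(1 + 4s) is -64.
Lower-order terms cancel with the polynomial part, so the numerator is (-64)·s^4 + o(s^4), and the limit is (-64)/(4) = -16.

-16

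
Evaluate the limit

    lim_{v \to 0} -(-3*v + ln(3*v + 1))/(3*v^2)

3/2

Direct substitution gives 0/0.
Apply L'Hôpital: lim (-3 + 3/(3*v + 1))/(-6*v), still 0/0.
After 2 applications of L'Hôpital's rule the quotient is (-9/(3*v + 1)^2)/(-6); substituting v = 0 gives 3/2.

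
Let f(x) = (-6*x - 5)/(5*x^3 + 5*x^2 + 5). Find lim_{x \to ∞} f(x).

0

The denominator has degree 3 and the numerator degree 1. Dividing numerator and denominator by x^3 sends every term to 0 except the leading denominator term, so the limit is 0.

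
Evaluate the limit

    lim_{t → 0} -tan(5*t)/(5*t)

-1

Substitution gives 0/0.
Since tan(u)/u → 1 as u → 0, tan(5t)/(5t) → 1 and the limit is 5/(-5) = -1.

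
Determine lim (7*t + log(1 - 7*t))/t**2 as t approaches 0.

Direct substitution gives 0/0.
Apply L'Hôpital: lim (7 - 7/(1 - 7*t))/(2*t), still 0/0.
After 2 applications of L'Hôpital's rule the quotient is (-49/(1 - 7*t)^2)/(2); substituting t = 0 gives -49/2.

-49/2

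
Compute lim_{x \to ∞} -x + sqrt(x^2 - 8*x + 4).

This has the form ∞ − ∞. Multiply and divide by the conjugate √(x^2 - 8*x + 4) + x.
That gives (-8x + 4) / (√(x^2 - 8*x + 4) + x).
Divide numerator and denominator by x: the limit is -8/(2·1) = -4.

-4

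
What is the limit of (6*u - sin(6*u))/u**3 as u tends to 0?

Direct substitution gives 0/0.
Apply L'Hôpital: lim (6 - 6*cos(6*u))/(3*u^2), still 0/0.
Apply L'Hôpital: lim (36*sin(6*u))/(6*u), still 0/0.
After 3 applications of L'Hôpital's rule the quotient is (216*cos(6*u))/(6); substituting u = 0 gives 36.

36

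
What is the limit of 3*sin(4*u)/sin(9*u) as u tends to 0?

Substitution gives 0/0.
Divide numerator and denominator by u: sin(4u)/u → 4 and sin(9u)/u → 9, so the limit is 3·4/9 = 4/3.

4/3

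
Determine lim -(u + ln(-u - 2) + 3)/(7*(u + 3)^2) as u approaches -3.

1/14

Direct substitution gives 0/0.
Apply L'Hôpital: lim (1 - 1/(-u - 2))/(-14*u - 42), still 0/0.
After 2 applications of L'Hôpital's rule the quotient is (-1/(-u - 2)^2)/(-14); substituting u = -3 gives 1/14.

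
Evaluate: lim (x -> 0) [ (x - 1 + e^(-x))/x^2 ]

Direct substitution gives 0/0.
Apply L'Hôpital: lim (1 - e^(-x))/(2*x), still 0/0.
After 2 applications of L'Hôpital's rule the quotient is (e^(-x))/(2); substituting x = 0 gives 1/2.

1/2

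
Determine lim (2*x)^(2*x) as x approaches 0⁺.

1

Base → 0⁺ and exponent → 0⁺: a 0^0 form.
Take logs: 2x·ln(2x). This is 0·(−∞); rewriting as ln(2x)/(1/(2x)) and applying L'Hôpital gives 0.
Hence the limit is e^0 = 1.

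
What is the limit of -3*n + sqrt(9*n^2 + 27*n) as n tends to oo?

This has the form ∞ − ∞. Multiply and divide by the conjugate √(9*n^2 + 27*n) + 3n.
That gives (27n) / (√(9*n^2 + 27*n) + 3n).
Divide numerator and denominator by n: the limit is 27/(2·3) = 9/2.

9/2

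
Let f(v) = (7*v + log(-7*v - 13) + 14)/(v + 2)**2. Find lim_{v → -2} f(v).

-49/2

Direct substitution gives 0/0.
Apply L'Hôpital: lim (7 - 7/(-7*v - 13))/(2*v + 4), still 0/0.
After 2 applications of L'Hôpital's rule the quotient is (-49/(-7*v - 13)^2)/(2); substituting v = -2 gives -49/2.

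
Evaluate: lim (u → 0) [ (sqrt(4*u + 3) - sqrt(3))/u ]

Substitution gives 0/0. Multiply numerator and denominator by the conjugate √(3 + 4u) + √3.
The numerator becomes (3 + 4u) − 3 = 4u, so the expression simplifies to 4/(√(3 + 4u) + √3).
Letting u → 0 gives 4/(2√3) = 2*√(3)/3.

2*√(3)/3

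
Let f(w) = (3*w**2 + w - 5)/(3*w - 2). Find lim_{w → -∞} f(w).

-∞

The numerator has higher degree (2 > 1); the quotient behaves like (3/(3))·w^1 for large |w|.
As w → −∞ this diverges to -∞.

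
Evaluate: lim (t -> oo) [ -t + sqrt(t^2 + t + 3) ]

1/2

An ∞ − ∞ form. Rationalising with the conjugate, the difference becomes (t + 3) / (√(t^2 + t + 3) + t).
For large t the denominator behaves like 2·t, so the quotient tends to 1/2 = 1/2.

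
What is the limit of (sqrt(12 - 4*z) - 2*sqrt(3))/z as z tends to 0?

-√(3)/3

Substitution gives 0/0. Multiply numerator and denominator by the conjugate √(12 - 4z) + √12.
The numerator becomes (12 - 4z) − 12 = -4z, so the expression simplifies to -4/(√(12 - 4z) + √12).
Letting z → 0 gives -4/(2√12) = -√(3)/3.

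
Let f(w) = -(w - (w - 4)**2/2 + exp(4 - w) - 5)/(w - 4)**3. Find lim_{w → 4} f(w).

1/6

Direct substitution gives 0/0.
Apply L'Hôpital: lim (-w - e^(4 - w) + 5)/(-3*(w - 4)^2), still 0/0.
Apply L'Hôpital: lim (e^(4 - w) - 1)/(24 - 6*w), still 0/0.
After 3 applications of L'Hôpital's rule the quotient is (-e^(4 - w))/(-6); substituting w = 4 gives 1/6.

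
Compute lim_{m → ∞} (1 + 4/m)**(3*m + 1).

Let L be the limit and take ln: ln L = lim (3m + 1)·ln(1 + 4/m) = lim (3m + 1)·(4/m + O(1/m²)) = 12.
Hence L = e^(12).

e^(12)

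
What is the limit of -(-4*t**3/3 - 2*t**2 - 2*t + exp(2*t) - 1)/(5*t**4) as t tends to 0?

-2/15

Direct substitution gives 0/0.
Apply L'Hôpital: lim (-4*t^2 - 4*t + 2*e^(2*t) - 2)/(-20*t^3), still 0/0.
Apply L'Hôpital: lim (-8*t + 4*e^(2*t) - 4)/(-60*t^2), still 0/0.
Apply L'Hôpital: lim (8*e^(2*t) - 8)/(-120*t), still 0/0.
After 4 applications of L'Hôpital's rule the quotient is (16*e^(2*t))/(-120); substituting t = 0 gives -2/15.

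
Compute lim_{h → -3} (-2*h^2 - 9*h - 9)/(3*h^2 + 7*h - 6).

-3/11

Since h = -3 makes numerator and denominator zero, (h + 3) divides both.
Cancelling it gives (-2*h - 3)/(3*h - 2); now plug in h = -3 to get -3/11.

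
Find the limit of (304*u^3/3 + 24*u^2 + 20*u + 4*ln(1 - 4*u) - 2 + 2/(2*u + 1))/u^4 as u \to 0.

-224

Substitution gives 0/0 (the numerator vanishes to order 4).
Expand each term to order u^4: the coefficient of u^4 in 4·ln(1 - 4u) is -256 and in 2·1/(1 + 2u) is 32.
Lower-order terms cancel with the polynomial part, so the numerator is (-224)·u^4 + o(u^4), and the limit is (-224)/(1) = -224.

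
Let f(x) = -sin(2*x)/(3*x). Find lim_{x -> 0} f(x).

-2/3

Substitution gives 0/0.
Write it as (2/(-3))·sin(2x)/(2x); since sin(u)/u → 1, the limit is -2/3.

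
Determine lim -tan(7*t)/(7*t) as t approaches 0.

-1

Substitution gives 0/0.
Since tan(u)/u → 1 as u → 0, tan(7t)/(7t) → 1 and the limit is 7/(-7) = -1.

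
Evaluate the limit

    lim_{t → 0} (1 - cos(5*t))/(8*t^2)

Substitution gives 0/0.
Use (1 − cos u)/u² → 1/2 with u = 5t: the limit is 5²/(2·8) = 25/16.

25/16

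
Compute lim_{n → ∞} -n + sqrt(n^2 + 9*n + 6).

An ∞ − ∞ form. Rationalising with the conjugate, the difference becomes (9n + 6) / (√(n^2 + 9*n + 6) + n).
For large n the denominator behaves like 2·n, so the quotient tends to 9/2 = 9/2.

9/2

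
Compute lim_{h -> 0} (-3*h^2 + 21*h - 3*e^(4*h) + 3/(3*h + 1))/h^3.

Substitution gives 0/0; apply L'Hôpital's rule 3 times.
After differentiating numerator and denominator 3 times the quotient is (-192*e^(4*h) - 486/(3*h + 1)^4)/(6); at h = 0 this is -113.

-113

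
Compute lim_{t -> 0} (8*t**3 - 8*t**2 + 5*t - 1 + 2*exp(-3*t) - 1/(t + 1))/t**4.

23/4

Substitution gives 0/0 (the numerator vanishes to order 4).
Expand each term to order t^4: the coefficient of t^4 in −1/(1 + t) is -1 and in 2·e^(-3t) is 27/4.
Lower-order terms cancel with the polynomial part, so the numerator is (23/4)·t^4 + o(t^4), and the limit is (23/4)/(1) = 23/4.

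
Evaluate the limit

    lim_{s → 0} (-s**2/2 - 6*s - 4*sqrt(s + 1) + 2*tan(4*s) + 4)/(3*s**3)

509/36

Substitution gives 0/0 (the numerator vanishes to order 3).
Expand each term to order s^3: the coefficient of s^3 in -4·√(1 + s) is -1/4 and in 2·tan(4s) is 128/3.
Lower-order terms cancel with the polynomial part, so the numerator is (509/12)·s^3 + o(s^3), and the limit is (509/12)/(3) = 509/36.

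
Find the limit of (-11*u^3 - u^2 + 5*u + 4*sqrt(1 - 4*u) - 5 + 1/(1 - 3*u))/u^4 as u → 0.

41

Substitution gives 0/0 (the numerator vanishes to order 4).
Expand each term to order u^4: the coefficient of u^4 in 4·√(1 - 4u) is -40 and in 1/(1 - 3u) is 81.
Lower-order terms cancel with the polynomial part, so the numerator is (41)·u^4 + o(u^4), and the limit is (41)/(1) = 41.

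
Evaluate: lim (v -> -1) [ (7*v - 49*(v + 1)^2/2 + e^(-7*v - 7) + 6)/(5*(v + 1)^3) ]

Direct substitution gives 0/0.
Apply L'Hôpital: lim (-49*v - 7*e^(-7*v - 7) - 42)/(15*(v + 1)^2), still 0/0.
Apply L'Hôpital: lim (49*e^(-7*v - 7) - 49)/(30*v + 30), still 0/0.
After 3 applications of L'Hôpital's rule the quotient is (-343*e^(-7*v - 7))/(30); substituting v = -1 gives -343/30.

-343/30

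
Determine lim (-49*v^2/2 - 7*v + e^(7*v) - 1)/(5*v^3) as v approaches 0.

343/30

Direct substitution gives 0/0.
Apply L'Hôpital: lim (-49*v + 7*e^(7*v) - 7)/(15*v^2), still 0/0.
Apply L'Hôpital: lim (49*e^(7*v) - 49)/(30*v), still 0/0.
After 3 applications of L'Hôpital's rule the quotient is (343*e^(7*v))/(30); substituting v = 0 gives 343/30.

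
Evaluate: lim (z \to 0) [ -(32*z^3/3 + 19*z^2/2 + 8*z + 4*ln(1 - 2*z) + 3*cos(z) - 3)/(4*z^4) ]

Substitution gives 0/0 (the numerator vanishes to order 4).
Expand each term to order z^4: the coefficient of z^4 in 3·cos(z) is 1/8 and in 4·ln(1 - 2z) is -16.
Lower-order terms cancel with the polynomial part, so the numerator is (-127/8)·z^4 + o(z^4), and the limit is (-127/8)/(-4) = 127/32.

127/32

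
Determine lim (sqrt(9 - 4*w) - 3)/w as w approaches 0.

-2/3

A 0/0 form; rationalise with √(9 - 4w) + √9. This collapses the numerator to -4w, leaving -4/(√(9 - 4w) + √9) → -4/(2√9) = -2/3.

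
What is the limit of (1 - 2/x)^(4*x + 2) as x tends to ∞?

e^(-8)

Let L be the limit and take ln: ln L = lim (4x + 2)·ln(1 - 2/x) = lim (4x + 2)·(-2/x + O(1/x²)) = -8.
Hence L = e^(-8).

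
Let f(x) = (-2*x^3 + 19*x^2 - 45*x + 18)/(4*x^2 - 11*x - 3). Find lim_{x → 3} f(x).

15/13

Since x = 3 makes numerator and denominator zero, (x - 3) divides both.
Cancelling it gives (-2*x^2 + 13*x - 6)/(4*x + 1); now plug in x = 3 to get 15/13.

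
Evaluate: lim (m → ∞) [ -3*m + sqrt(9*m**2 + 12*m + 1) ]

This has the form ∞ − ∞. Multiply and divide by the conjugate √(9*m^2 + 12*m + 1) + 3m.
That gives (12m + 1) / (√(9*m^2 + 12*m + 1) + 3m).
Divide numerator and denominator by m: the limit is 12/(2·3) = 2.

2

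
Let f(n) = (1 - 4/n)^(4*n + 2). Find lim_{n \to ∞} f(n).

e^(-16)

Write it as [(1 - 4/n)^n]^(4) · (1 - 4/n)^(2). The bracketed term tends to e^(-4) and the second factor to 1, so the limit is e^(-16).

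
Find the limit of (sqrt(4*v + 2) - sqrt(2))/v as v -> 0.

A 0/0 form; rationalise with √(2 + 4v) + √2. This collapses the numerator to 4v, leaving 4/(√(2 + 4v) + √2) → 4/(2√2) = √(2).

√(2)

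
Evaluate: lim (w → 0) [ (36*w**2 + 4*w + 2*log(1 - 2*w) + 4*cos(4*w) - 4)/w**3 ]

Substitution gives 0/0; apply L'Hôpital's rule 3 times.
After differentiating numerator and denominator 3 times the quotient is (256*sin(4*w) + 32/(2*w - 1)^3)/(6); at w = 0 this is -16/3.

-16/3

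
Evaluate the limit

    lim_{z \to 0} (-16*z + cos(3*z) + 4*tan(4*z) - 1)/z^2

Substitution gives 0/0; apply L'Hôpital's rule 2 times.
After differentiating numerator and denominator 2 times the quotient is (-9*cos(3*z) + 128*tan(4*z)/cos(4*z)^2)/(2); at z = 0 this is -9/2.

-9/2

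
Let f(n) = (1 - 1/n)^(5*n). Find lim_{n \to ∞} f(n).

The base → 1 and the exponent → ∞: a 1^∞ form.
Take logarithms: (5n)·ln(1 - 1/n). Since ln(1+u) ~ u for small u, this behaves like (5n)·(-1/n) → -5.
So the limit is e^(-5).

e^(-5)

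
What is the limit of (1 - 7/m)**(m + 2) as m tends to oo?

e^(-7)

Write it as [(1 - 7/m)^m]^(1) · (1 - 7/m)^(2). The bracketed term tends to e^(-7) and the second factor to 1, so the limit is e^(-7).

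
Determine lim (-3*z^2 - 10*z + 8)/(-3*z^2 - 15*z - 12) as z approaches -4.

14/9

Direct substitution gives 0/0, so factor. Both numerator and denominator have (z + 4) as a factor.
After cancelling, the expression reduces to (2 - 3*z)/(-3*z - 3).
Substituting z = -4 gives 14/9.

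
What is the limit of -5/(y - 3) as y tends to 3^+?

-∞

As y → 3⁺, (y - 3) → 0⁺, so (y - 3)^1 → 0⁺ and -5/(y - 3)^1 → -∞.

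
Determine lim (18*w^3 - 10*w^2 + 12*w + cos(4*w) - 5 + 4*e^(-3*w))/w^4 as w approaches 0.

Substitution gives 0/0 (the numerator vanishes to order 4).
Expand each term to order w^4: the coefficient of w^4 in cos(4w) is 32/3 and in 4·e^(-3w) is 27/2.
Lower-order terms cancel with the polynomial part, so the numerator is (145/6)·w^4 + o(w^4), and the limit is (145/6)/(1) = 145/6.

145/6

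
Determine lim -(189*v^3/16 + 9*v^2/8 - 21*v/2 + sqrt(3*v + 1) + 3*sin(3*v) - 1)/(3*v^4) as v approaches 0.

135/128

Substitution gives 0/0 (the numerator vanishes to order 4).
Expand each term to order v^4: the coefficient of v^4 in √(1 + 3v) is -405/128 and in 3·sin(3v) is 0.
Lower-order terms cancel with the polynomial part, so the numerator is (-405/128)·v^4 + o(v^4), and the limit is (-405/128)/(-3) = 135/128.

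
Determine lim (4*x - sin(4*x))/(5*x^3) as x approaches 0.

Direct substitution gives 0/0.
Apply L'Hôpital: lim (4 - 4*cos(4*x))/(15*x^2), still 0/0.
Apply L'Hôpital: lim (16*sin(4*x))/(30*x), still 0/0.
After 3 applications of L'Hôpital's rule the quotient is (64*cos(4*x))/(30); substituting x = 0 gives 32/15.

32/15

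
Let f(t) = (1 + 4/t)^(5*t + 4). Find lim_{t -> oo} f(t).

The base → 1 and the exponent → ∞: a 1^∞ form.
Take logarithms: (5t + 4)·ln(1 + 4/t). Since ln(1+u) ~ u for small u, this behaves like (5t)·(4/t) → 20.
So the limit is e^(20).

e^(20)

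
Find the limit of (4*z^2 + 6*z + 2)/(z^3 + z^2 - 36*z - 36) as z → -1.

Since z = -1 makes numerator and denominator zero, (z + 1) divides both.
Cancelling it gives (4*z + 2)/(z^2 - 36); now plug in z = -1 to get 2/35.

2/35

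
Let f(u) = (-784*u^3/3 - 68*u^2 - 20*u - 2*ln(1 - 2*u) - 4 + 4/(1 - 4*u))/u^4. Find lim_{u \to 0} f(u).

Substitution gives 0/0; apply L'Hôpital's rule 4 times.
After differentiating numerator and denominator 4 times the quotient is (-24576/(4*u - 1)^5 + 192/(2*u - 1)^4)/(24); at u = 0 this is 1032.

1032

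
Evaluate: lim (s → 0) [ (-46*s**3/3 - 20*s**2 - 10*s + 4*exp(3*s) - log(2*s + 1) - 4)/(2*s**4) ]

Substitution gives 0/0; apply L'Hôpital's rule 4 times.
After differentiating numerator and denominator 4 times the quotient is (324*e^(3*s) + 96/(2*s + 1)^4)/(48); at s = 0 this is 35/4.

35/4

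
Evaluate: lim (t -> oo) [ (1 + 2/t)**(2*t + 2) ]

e^(4)

Let L be the limit and take ln: ln L = lim (2t + 2)·ln(1 + 2/t) = lim (2t + 2)·(2/t + O(1/t²)) = 4.
Hence L = e^(4).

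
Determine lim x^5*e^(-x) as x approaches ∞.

Write as x^5/e^{1x}, an ∞/∞ form.
Exponential growth dominates any polynomial, so repeated L'Hôpital (or the standard result) gives 0.

0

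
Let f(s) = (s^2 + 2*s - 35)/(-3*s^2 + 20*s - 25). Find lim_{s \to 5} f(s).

-6/5

At s = 5 both the top and bottom vanish — a removable singularity. Factoring out (s - 5) from each leaves (s + 7)/(5 - 3*s), which at s = 5 equals -6/5.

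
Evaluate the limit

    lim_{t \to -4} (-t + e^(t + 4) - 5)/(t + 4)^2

1/2

Direct substitution gives 0/0.
Apply L'Hôpital: lim (e^(t + 4) - 1)/(2*t + 8), still 0/0.
After 2 applications of L'Hôpital's rule the quotient is (e^(t + 4))/(2); substituting t = -4 gives 1/2.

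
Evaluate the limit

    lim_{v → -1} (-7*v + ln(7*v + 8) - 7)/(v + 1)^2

Direct substitution gives 0/0.
Apply L'Hôpital: lim (-7 + 7/(7*v + 8))/(2*v + 2), still 0/0.
After 2 applications of L'Hôpital's rule the quotient is (-49/(7*v + 8)^2)/(2); substituting v = -1 gives -49/2.

-49/2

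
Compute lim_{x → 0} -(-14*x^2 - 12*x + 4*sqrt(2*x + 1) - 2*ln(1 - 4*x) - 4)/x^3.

-134/3

Substitution gives 0/0 (the numerator vanishes to order 3).
Expand each term to order x^3: the coefficient of x^3 in -2·ln(1 - 4x) is 128/3 and in 4·√(1 + 2x) is 2.
Lower-order terms cancel with the polynomial part, so the numerator is (134/3)·x^3 + o(x^3), and the limit is (134/3)/(-1) = -134/3.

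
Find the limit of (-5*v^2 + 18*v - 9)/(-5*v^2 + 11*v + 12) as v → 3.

Direct substitution gives 0/0, so factor. Both numerator and denominator have (v - 3) as a factor.
After cancelling, the expression reduces to (3 - 5*v)/(-5*v - 4).
Substituting v = 3 gives 12/19.

12/19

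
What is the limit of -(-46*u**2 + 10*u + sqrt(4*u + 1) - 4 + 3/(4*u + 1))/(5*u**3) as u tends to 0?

188/5

Substitution gives 0/0; apply L'Hôpital's rule 3 times.
After differentiating numerator and denominator 3 times the quotient is (-1152/(4*u + 1)^4 + 24/(4*u + 1)^(5/2))/(-30); at u = 0 this is 188/5.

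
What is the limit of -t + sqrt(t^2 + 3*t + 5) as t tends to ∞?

This has the form ∞ − ∞. Multiply and divide by the conjugate √(t^2 + 3*t + 5) + t.
That gives (3t + 5) / (√(t^2 + 3*t + 5) + t).
Divide numerator and denominator by t: the limit is 3/(2·1) = 3/2.

3/2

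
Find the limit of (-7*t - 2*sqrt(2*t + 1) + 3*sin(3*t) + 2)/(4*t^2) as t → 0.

Substitution gives 0/0; apply L'Hôpital's rule 2 times.
After differentiating numerator and denominator 2 times the quotient is (-27*sin(3*t) + 2/(2*t + 1)^(3/2))/(8); at t = 0 this is 1/4.

1/4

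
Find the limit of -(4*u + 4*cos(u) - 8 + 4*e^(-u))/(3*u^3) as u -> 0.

Substitution gives 0/0; apply L'Hôpital's rule 3 times.
After differentiating numerator and denominator 3 times the quotient is (4*sin(u) - 4*e^(-u))/(-18); at u = 0 this is 2/9.

2/9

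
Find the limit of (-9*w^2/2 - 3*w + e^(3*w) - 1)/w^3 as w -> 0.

9/2

Direct substitution gives 0/0.
Apply L'Hôpital: lim (-9*w + 3*e^(3*w) - 3)/(3*w^2), still 0/0.
Apply L'Hôpital: lim (9*e^(3*w) - 9)/(6*w), still 0/0.
After 3 applications of L'Hôpital's rule the quotient is (27*e^(3*w))/(6); substituting w = 0 gives 9/2.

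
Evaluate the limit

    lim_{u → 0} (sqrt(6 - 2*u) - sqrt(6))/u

A 0/0 form; rationalise with √(6 - 2u) + √6. This collapses the numerator to -2u, leaving -2/(√(6 - 2u) + √6) → -2/(2√6) = -√(6)/6.

-√(6)/6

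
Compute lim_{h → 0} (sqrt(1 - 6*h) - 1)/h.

Substitution gives 0/0. Multiply numerator and denominator by the conjugate √(1 - 6h) + √1.
The numerator becomes (1 - 6h) − 1 = -6h, so the expression simplifies to -6/(√(1 - 6h) + √1).
Letting h → 0 gives -6/(2√1) = -3.

-3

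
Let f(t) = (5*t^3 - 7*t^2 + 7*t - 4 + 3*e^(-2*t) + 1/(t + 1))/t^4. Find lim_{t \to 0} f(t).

3

Substitution gives 0/0; apply L'Hôpital's rule 4 times.
After differentiating numerator and denominator 4 times the quotient is (48*e^(-2*t) + 24/(t + 1)^5)/(24); at t = 0 this is 3.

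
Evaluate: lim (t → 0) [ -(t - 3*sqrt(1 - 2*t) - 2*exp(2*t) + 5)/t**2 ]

5/2

Substitution gives 0/0 (the numerator vanishes to order 2).
Expand each term to order t^2: the coefficient of t^2 in -2·e^(2t) is -4 and in -3·√(1 - 2t) is 3/2.
Lower-order terms cancel with the polynomial part, so the numerator is (-5/2)·t^2 + o(t^2), and the limit is (-5/2)/(-1) = 5/2.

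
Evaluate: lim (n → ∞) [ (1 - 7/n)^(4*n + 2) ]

e^(-28)

The base → 1 and the exponent → ∞: a 1^∞ form.
Take logarithms: (4n + 2)·ln(1 - 7/n). Since ln(1+u) ~ u for small u, this behaves like (4n)·(-7/n) → -28.
So the limit is e^(-28).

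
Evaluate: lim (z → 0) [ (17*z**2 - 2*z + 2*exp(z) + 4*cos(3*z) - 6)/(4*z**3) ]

Substitution gives 0/0 (the numerator vanishes to order 3).
Expand each term to order z^3: the coefficient of z^3 in 4·cos(3z) is 0 and in 2·e^(z) is 1/3.
Lower-order terms cancel with the polynomial part, so the numerator is (1/3)·z^3 + o(z^3), and the limit is (1/3)/(4) = 1/12.

1/12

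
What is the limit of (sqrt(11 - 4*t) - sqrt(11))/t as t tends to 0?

-2*√(11)/11

Substitution gives 0/0. Multiply numerator and denominator by the conjugate √(11 - 4t) + √11.
The numerator becomes (11 - 4t) − 11 = -4t, so the expression simplifies to -4/(√(11 - 4t) + √11).
Letting t → 0 gives -4/(2√11) = -2*√(11)/11.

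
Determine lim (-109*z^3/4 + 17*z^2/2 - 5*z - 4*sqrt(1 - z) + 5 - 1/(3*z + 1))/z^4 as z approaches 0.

-2587/32

Substitution gives 0/0; apply L'Hôpital's rule 4 times.
After differentiating numerator and denominator 4 times the quotient is (-1944/(3*z + 1)^5 + 15/(4*(1 - z)^(7/2)))/(24); at z = 0 this is -2587/32.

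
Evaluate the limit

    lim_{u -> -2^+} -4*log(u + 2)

∞

As u → -2⁺, u + 2 → 0⁺ and ln(u + 2) → −∞.
Multiplying by -4 gives ∞.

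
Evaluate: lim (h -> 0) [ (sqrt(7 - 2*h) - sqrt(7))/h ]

-√(7)/7

A 0/0 form; rationalise with √(7 - 2h) + √7. This collapses the numerator to -2h, leaving -2/(√(7 - 2h) + √7) → -2/(2√7) = -√(7)/7.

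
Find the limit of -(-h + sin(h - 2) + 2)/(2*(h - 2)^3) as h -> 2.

1/12

Direct substitution gives 0/0.
Apply L'Hôpital: lim (cos(h - 2) - 1)/(-6*(h - 2)^2), still 0/0.
Apply L'Hôpital: lim (-sin(h - 2))/(24 - 12*h), still 0/0.
After 3 applications of L'Hôpital's rule the quotient is (-cos(h - 2))/(-12); substituting h = 2 gives 1/12.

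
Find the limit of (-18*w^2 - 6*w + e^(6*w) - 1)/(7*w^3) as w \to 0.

Direct substitution gives 0/0.
Apply L'Hôpital: lim (-36*w + 6*e^(6*w) - 6)/(21*w^2), still 0/0.
Apply L'Hôpital: lim (36*e^(6*w) - 36)/(42*w), still 0/0.
After 3 applications of L'Hôpital's rule the quotient is (216*e^(6*w))/(42); substituting w = 0 gives 36/7.

36/7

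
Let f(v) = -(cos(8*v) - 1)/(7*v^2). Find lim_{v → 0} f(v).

Direct substitution gives 0/0.
Apply L'Hôpital: lim (-8*sin(8*v))/(-14*v), still 0/0.
After 2 applications of L'Hôpital's rule the quotient is (-64*cos(8*v))/(-14); substituting v = 0 gives 32/7.

32/7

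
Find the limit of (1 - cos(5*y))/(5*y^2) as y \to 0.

5/2

Substitution gives 0/0.
Use (1 − cos u)/u² → 1/2 with u = 5y: the limit is 5²/(2·5) = 5/2.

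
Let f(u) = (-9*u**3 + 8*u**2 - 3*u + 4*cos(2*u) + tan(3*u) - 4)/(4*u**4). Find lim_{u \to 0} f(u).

2/3

Substitution gives 0/0; apply L'Hôpital's rule 4 times.
After differentiating numerator and denominator 4 times the quotient is (64*cos(2*u) + 1944*tan(3*u)^5 + 3240*tan(3*u)^3 + 1296*tan(3*u))/(96); at u = 0 this is 2/3.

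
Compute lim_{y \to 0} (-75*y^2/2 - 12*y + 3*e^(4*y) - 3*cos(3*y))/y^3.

32

Substitution gives 0/0; apply L'Hôpital's rule 3 times.
After differentiating numerator and denominator 3 times the quotient is (192*e^(4*y) - 81*sin(3*y))/(6); at y = 0 this is 32.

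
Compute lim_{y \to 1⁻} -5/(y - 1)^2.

-∞

As y → 1⁻, (y - 1) → 0⁻, so (y - 1)^2 → 0⁺ and -5/(y - 1)^2 → -∞.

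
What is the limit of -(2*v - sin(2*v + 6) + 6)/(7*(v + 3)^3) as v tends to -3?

Direct substitution gives 0/0.
Apply L'Hôpital: lim (2 - 2*cos(2*v + 6))/(-21*(v + 3)^2), still 0/0.
Apply L'Hôpital: lim (4*sin(2*v + 6))/(-42*v - 126), still 0/0.
After 3 applications of L'Hôpital's rule the quotient is (8*cos(2*v + 6))/(-42); substituting v = -3 gives -4/21.

-4/21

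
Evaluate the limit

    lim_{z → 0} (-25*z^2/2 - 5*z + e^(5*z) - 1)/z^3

Direct substitution gives 0/0.
Apply L'Hôpital: lim (-25*z + 5*e^(5*z) - 5)/(3*z^2), still 0/0.
Apply L'Hôpital: lim (25*e^(5*z) - 25)/(6*z), still 0/0.
After 3 applications of L'Hôpital's rule the quotient is (125*e^(5*z))/(6); substituting z = 0 gives 125/6.

125/6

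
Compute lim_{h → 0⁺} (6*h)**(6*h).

Base → 0⁺ and exponent → 0⁺: a 0^0 form.
Take logs: 6h·ln(6h). This is 0·(−∞); rewriting as ln(6h)/(1/(6h)) and applying L'Hôpital gives 0.
Hence the limit is e^0 = 1.

1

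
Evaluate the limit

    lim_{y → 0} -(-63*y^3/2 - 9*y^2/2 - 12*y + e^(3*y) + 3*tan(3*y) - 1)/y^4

-27/8

Substitution gives 0/0; apply L'Hôpital's rule 4 times.
After differentiating numerator and denominator 4 times the quotient is (81*e^(3*y) + 5832*tan(3*y)^5 + 9720*tan(3*y)^3 + 3888*tan(3*y))/(-24); at y = 0 this is -27/8.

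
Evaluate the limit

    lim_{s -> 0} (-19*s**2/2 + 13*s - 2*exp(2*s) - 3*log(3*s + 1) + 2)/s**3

-89/3

Substitution gives 0/0; apply L'Hôpital's rule 3 times.
After differentiating numerator and denominator 3 times the quotient is (-16*e^(2*s) - 162/(3*s + 1)^3)/(6); at s = 0 this is -89/3.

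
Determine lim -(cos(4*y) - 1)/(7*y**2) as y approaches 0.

8/7

Direct substitution gives 0/0.
Apply L'Hôpital: lim (-4*sin(4*y))/(-14*y), still 0/0.
After 2 applications of L'Hôpital's rule the quotient is (-16*cos(4*y))/(-14); substituting y = 0 gives 8/7.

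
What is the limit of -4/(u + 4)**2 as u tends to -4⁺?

-∞

As u → -4⁺, (u + 4) → 0⁺, so (u + 4)^2 → 0⁺ and -4/(u + 4)^2 → -∞.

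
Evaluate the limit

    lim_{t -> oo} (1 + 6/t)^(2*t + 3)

Let L be the limit and take ln: ln L = lim (2t + 3)·ln(1 + 6/t) = lim (2t + 3)·(6/t + O(1/t²)) = 12.
Hence L = e^(12).

e^(12)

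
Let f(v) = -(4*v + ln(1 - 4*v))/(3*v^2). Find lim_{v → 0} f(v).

8/3

Direct substitution gives 0/0.
Apply L'Hôpital: lim (4 - 4/(1 - 4*v))/(-6*v), still 0/0.
After 2 applications of L'Hôpital's rule the quotient is (-16/(1 - 4*v)^2)/(-6); substituting v = 0 gives 8/3.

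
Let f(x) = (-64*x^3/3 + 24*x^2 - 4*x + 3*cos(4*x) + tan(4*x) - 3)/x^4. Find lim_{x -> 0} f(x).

32

Substitution gives 0/0; apply L'Hôpital's rule 4 times.
After differentiating numerator and denominator 4 times the quotient is (768*cos(4*x) + 6144*tan(4*x)^5 + 10240*tan(4*x)^3 + 4096*tan(4*x))/(24); at x = 0 this is 32.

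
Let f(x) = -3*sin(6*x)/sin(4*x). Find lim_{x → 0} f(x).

Substitution gives 0/0.
Divide numerator and denominator by x: sin(6x)/x → 6 and sin(4x)/x → 4, so the limit is -3·6/4 = -9/2.

-9/2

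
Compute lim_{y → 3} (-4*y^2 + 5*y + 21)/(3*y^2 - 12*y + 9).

Since y = 3 makes numerator and denominator zero, (y - 3) divides both.
Cancelling it gives (-4*y - 7)/(3*y - 3); now plug in y = 3 to get -19/6.

-19/6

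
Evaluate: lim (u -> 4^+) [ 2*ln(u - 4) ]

As u → 4⁺, u - 4 → 0⁺ and ln(u - 4) → −∞.
Multiplying by 2 gives -∞.

-∞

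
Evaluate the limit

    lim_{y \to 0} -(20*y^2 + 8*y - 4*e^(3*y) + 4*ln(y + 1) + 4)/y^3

50/3

Substitution gives 0/0 (the numerator vanishes to order 3).
Expand each term to order y^3: the coefficient of y^3 in -4·e^(3y) is -18 and in 4·ln(1 + y) is 4/3.
Lower-order terms cancel with the polynomial part, so the numerator is (-50/3)·y^3 + o(y^3), and the limit is (-50/3)/(-1) = 50/3.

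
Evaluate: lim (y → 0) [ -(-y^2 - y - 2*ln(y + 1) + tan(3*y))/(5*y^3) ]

Substitution gives 0/0 (the numerator vanishes to order 3).
Expand each term to order y^3: the coefficient of y^3 in tan(3y) is 9 and in -2·ln(1 + y) is -2/3.
Lower-order terms cancel with the polynomial part, so the numerator is (25/3)·y^3 + o(y^3), and the limit is (25/3)/(-5) = -5/3.

-5/3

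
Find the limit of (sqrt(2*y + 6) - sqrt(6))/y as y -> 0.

A 0/0 form; rationalise with √(6 + 2y) + √6. This collapses the numerator to 2y, leaving 2/(√(6 + 2y) + √6) → 2/(2√6) = √(6)/6.

√(6)/6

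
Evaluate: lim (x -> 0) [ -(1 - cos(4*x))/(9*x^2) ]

-8/9

Substitution gives 0/0.
Use (1 − cos u)/u² → 1/2 with u = 4x: the limit is 4²/(2·(-9)) = -8/9.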